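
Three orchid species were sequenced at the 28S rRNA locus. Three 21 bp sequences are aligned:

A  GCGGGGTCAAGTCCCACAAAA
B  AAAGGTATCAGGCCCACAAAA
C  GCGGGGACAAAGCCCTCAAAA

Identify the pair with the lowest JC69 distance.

A–B: 8/21 differ, p = 0.381, d = 0.532.
A–C: 4/21 differ, p = 0.190, d = 0.220.
B–C: 8/21 differ, p = 0.381, d = 0.532.
The smallest distance is between A and C.

A and C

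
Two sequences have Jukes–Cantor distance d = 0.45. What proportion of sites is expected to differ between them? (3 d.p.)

0.338

p = (3/4)(1 − e^(−4d/3)) = 0.75 × (1 − e^(-0.6)) = 0.75 × (1 − 0.548812) = 0.338391.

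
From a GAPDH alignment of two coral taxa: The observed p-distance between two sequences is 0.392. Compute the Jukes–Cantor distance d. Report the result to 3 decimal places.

d = −(3/4) ln(1 − 4p/3) = −0.75 ln(1 − 0.522667) = −0.75 ln(0.477333)
  = −0.75 × (-0.739541) = 0.554656 substitutions/site.

0.555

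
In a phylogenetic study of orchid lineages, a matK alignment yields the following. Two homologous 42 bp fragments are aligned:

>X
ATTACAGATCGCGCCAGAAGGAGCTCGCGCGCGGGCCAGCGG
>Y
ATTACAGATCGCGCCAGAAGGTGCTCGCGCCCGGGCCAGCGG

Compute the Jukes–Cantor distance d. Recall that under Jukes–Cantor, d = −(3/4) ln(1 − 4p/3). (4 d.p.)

0.0492

The sequences differ at 2 of 42 sites (22, 31), so p = 2/42 ≈ 0.047619.
d = −(3/4) ln(1 − 4p/3) = −0.75 ln(1 − 0.063492) = −0.75 ln(0.936508)
  = −0.75 × (-0.065597) = 0.049198 substitutions/site.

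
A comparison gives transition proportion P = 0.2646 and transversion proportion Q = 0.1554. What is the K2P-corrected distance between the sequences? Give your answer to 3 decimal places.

Under the Kimura two-parameter model, d = −½ ln(1 − 2P − Q) − ¼ ln(1 − 2Q).
1 − 2P − Q = 0.3154, giving −½ ln(0.3154) = 0.576957.
1 − 2Q = 0.6892, giving −¼ ln(0.6892) = 0.093056.
d = 0.576957 + 0.093056 = 0.670013.

0.670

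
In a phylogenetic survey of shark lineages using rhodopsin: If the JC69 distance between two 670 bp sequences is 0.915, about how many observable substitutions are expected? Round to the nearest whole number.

Invert JC69: p = (3/4)(1 − e^(−4d/3)) = 0.75 × (1 − e^(-1.22)) = 0.75 × (1 − 0.295230) = 0.528578.
Expected differing sites = pL ≈ 0.528578 × 670 = 354.14726 ≈ 354.

354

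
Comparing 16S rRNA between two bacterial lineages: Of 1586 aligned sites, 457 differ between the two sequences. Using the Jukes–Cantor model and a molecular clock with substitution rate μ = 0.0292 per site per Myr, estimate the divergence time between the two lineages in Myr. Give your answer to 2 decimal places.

6.23

p = 457/1586 ≈ 0.288146.
d = −(3/4) ln(1 − 4p/3) = −0.75 ln(1 − 0.384195) = −0.75 ln(0.615805)
  = −0.75 × (-0.484825) = 0.363619 substitutions/site.
Under a molecular clock d = 2μt, so t = d/(2μ) = 0.363619 / (2 × 0.0292) = 6.23 Myr.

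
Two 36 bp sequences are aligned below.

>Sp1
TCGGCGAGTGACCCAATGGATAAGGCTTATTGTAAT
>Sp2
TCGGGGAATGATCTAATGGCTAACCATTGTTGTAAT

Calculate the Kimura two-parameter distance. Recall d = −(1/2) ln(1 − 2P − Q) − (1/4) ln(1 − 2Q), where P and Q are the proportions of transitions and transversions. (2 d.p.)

Of 36 sites, 4 differences are transitions and 5 are transversions, so P = 4/36 ≈ 0.111111 and Q = 5/36 ≈ 0.138889.
Under the Kimura two-parameter model, d = −½ ln(1 − 2P − Q) − ¼ ln(1 − 2Q).
1 − 2P − Q = 0.638889, giving −½ ln(0.638889) = 0.224012.
1 − 2Q = 0.722222, giving −¼ ln(0.722222) = 0.081356.
d = 0.224012 + 0.081356 = 0.305368.

0.31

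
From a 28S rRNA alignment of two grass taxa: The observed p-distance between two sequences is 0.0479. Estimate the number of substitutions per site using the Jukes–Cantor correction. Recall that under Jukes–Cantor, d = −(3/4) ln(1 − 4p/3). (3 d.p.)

0.049

d = −(3/4) ln(1 − 4p/3) = −0.75 ln(1 − 0.063867) = −0.75 ln(0.936133)
  = −0.75 × (-0.065998) = 0.049499 substitutions/site.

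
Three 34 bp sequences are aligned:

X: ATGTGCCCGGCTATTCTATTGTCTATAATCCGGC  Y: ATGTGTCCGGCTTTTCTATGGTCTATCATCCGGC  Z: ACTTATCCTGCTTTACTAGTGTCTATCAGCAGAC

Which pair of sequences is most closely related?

X–Y: 4/34 differ, p = 0.118, d = 0.128.
X–Z: 12/34 differ, p = 0.353, d = 0.477.
Y–Z: 10/34 differ, p = 0.294, d = 0.373.
The smallest distance is between X and Y.

X and Y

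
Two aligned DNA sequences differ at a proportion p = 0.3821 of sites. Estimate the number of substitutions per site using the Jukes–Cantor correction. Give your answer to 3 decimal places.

0.534

d = −(3/4) ln(1 − 4p/3) = −0.75 ln(1 − 0.509467) = −0.75 ln(0.490533)
  = −0.75 × (-0.712263) = 0.534197 substitutions/site.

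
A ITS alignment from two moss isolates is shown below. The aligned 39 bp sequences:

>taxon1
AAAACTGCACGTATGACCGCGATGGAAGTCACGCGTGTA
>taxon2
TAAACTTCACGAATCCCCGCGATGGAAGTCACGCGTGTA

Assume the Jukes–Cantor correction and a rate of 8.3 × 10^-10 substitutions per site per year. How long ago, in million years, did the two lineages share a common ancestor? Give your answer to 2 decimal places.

84.70

The sequences differ at 5 of 39 sites (1, 7, 12, 15, 16), so p = 5/39 ≈ 0.128205.
d = −(3/4) ln(1 − 4p/3) = −0.75 ln(1 − 0.17094) = −0.75 ln(0.82906)
  = −0.75 × (-0.187463) = 0.140597 substitutions/site.
Under a molecular clock d = 2μt, so t = d/(2μ) = 0.140597 / (2 × 8.3 × 10^-10) = 84.70 million years.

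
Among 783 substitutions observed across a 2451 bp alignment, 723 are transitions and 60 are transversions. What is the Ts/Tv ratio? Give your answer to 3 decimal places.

R = 723/60 = 12.050.

12.050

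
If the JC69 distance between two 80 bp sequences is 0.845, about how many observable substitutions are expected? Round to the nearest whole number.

Invert JC69: p = (3/4)(1 − e^(−4d/3)) = 0.75 × (1 − e^(-1.126667)) = 0.75 × (1 − 0.324112) = 0.506916.
Expected differing sites = pL ≈ 0.506916 × 80 = 40.55328 ≈ 41.

41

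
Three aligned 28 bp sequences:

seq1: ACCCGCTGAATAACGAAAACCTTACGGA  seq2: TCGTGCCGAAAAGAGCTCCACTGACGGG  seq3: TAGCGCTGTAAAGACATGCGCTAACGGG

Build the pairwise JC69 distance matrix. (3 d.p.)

seq1–seq2: 14/28 sites differ → p = 0.5, d = −0.75 ln(1 − 0.666667) = 0.823960 ≈ 0.824.
seq1–seq3: 14/28 sites differ → p = 0.5, d = −0.75 ln(1 − 0.666667) = 0.823960 ≈ 0.824.
seq2–seq3: 9/28 sites differ → p ≈ 0.321429, d = −0.75 ln(1 − 0.428572) = 0.419713 ≈ 0.420.

d(seq1,seq2) = 0.824, d(seq1,seq3) = 0.824, d(seq2,seq3) = 0.420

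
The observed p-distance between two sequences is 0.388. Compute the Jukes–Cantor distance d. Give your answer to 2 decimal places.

d = −(3/4) ln(1 − 4p/3) = −0.75 ln(1 − 0.517333) = −0.75 ln(0.482667)
  = −0.75 × (-0.728428) = 0.546321 substitutions/site.

0.55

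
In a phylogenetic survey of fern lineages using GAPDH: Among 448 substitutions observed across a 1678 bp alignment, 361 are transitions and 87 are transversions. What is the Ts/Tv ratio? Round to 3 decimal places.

R = 361/87 = 4.149425… ≈ 4.149 (to 3 d.p.).

4.149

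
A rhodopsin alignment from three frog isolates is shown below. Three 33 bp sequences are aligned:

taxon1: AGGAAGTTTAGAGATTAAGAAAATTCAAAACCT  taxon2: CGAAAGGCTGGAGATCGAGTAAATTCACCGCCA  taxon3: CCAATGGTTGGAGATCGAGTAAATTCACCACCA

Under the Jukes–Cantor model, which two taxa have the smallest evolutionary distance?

taxon2 and taxon3

taxon1–taxon2: 12/33 differ, p = 0.364, d = 0.497.
taxon1–taxon3: 12/33 differ, p = 0.364, d = 0.497.
taxon2–taxon3: 4/33 differ, p = 0.121, d = 0.132.
The smallest distance is between taxon2 and taxon3.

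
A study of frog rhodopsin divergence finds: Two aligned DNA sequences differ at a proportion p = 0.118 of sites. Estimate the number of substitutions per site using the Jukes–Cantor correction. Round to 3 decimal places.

0.128

d = −(3/4) ln(1 − 4p/3) = −0.75 ln(1 − 0.157333) = −0.75 ln(0.842667)
  = −0.75 × (-0.171183) = 0.128387 substitutions/site.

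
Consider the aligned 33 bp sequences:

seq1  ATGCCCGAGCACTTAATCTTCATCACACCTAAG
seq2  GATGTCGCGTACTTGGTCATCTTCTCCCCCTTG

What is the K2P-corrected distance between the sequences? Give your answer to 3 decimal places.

Of 33 sites, 6 differences are transitions and 10 are transversions, so P = 6/33 ≈ 0.181818 and Q = 10/33 ≈ 0.30303.
Under the Kimura two-parameter model, d = −½ ln(1 − 2P − Q) − ¼ ln(1 − 2Q).
1 − 2P − Q = 0.333334, giving −½ ln(0.333334) = 0.549305.
1 − 2Q = 0.39394, giving −¼ ln(0.39394) = 0.232889.
d = 0.549305 + 0.232889 = 0.782194.

0.782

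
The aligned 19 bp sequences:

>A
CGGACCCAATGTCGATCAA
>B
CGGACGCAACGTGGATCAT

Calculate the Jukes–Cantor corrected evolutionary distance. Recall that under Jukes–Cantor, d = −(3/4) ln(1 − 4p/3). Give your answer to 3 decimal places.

The sequences differ at 4 of 19 sites (6, 10, 13, 19), so p = 4/19 ≈ 0.210526.
d = −(3/4) ln(1 − 4p/3) = −0.75 ln(1 − 0.280701) = −0.75 ln(0.719299)
  = −0.75 × (-0.329478) = 0.247109 substitutions/site.

0.247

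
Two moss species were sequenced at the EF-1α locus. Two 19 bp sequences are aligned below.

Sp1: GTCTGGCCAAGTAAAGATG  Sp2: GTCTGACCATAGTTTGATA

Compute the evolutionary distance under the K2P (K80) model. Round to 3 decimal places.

0.619

Of 19 sites, 3 differences are transitions and 5 are transversions, so P = 3/19 ≈ 0.157895 and Q = 5/19 ≈ 0.263158.
Under the Kimura two-parameter model, d = −½ ln(1 − 2P − Q) − ¼ ln(1 − 2Q).
1 − 2P − Q = 0.421052, giving −½ ln(0.421052) = 0.432499.
1 − 2Q = 0.473684, giving −¼ ln(0.473684) = 0.186804.
d = 0.432499 + 0.186804 = 0.619303.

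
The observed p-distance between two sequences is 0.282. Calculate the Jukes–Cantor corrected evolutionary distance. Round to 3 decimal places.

0.354

d = −(3/4) ln(1 − 4p/3) = −0.75 ln(1 − 0.376) = −0.75 ln(0.624)
  = −0.75 × (-0.471605) = 0.353704 substitutions/site.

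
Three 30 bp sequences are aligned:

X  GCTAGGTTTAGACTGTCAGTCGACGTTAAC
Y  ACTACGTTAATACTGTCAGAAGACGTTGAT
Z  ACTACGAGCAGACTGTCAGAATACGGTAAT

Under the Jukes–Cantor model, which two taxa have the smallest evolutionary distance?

X–Y: 8/30 differ, p = 0.267, d = 0.330.
X–Z: 10/30 differ, p = 0.333, d = 0.441.
Y–Z: 7/30 differ, p = 0.233, d = 0.280.
The smallest distance is between Y and Z.

Y and Z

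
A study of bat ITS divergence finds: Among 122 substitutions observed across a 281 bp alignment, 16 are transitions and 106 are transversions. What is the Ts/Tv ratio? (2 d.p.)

0.15

R = 16/106 = 0.150943… ≈ 0.15 (to 2 d.p.).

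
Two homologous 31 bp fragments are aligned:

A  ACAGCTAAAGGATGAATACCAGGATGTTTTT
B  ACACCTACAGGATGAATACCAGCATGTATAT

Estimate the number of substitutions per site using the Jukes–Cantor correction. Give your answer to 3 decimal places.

0.182

The sequences differ at 5 of 31 sites (4, 8, 23, 28, 30), so p = 5/31 ≈ 0.16129.
d = −(3/4) ln(1 − 4p/3) = −0.75 ln(1 − 0.215053) = −0.75 ln(0.784947)
  = −0.75 × (-0.242139) = 0.181604 substitutions/site.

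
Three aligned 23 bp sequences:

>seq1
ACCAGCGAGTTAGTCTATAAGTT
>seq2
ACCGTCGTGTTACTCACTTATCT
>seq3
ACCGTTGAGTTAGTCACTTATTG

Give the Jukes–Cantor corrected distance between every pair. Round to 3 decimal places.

seq1–seq2: 9/23 sites differ → p ≈ 0.391304, d = −0.75 ln(1 − 0.521739) = 0.553199 ≈ 0.553.
seq1–seq3: 8/23 sites differ → p ≈ 0.347826, d = −0.75 ln(1 − 0.463768) = 0.467391 ≈ 0.467.
seq2–seq3: 5/23 sites differ → p ≈ 0.217391, d = −0.75 ln(1 − 0.289855) = 0.256715 ≈ 0.257.

d(seq1,seq2) = 0.553, d(seq1,seq3) = 0.467, d(seq2,seq3) = 0.257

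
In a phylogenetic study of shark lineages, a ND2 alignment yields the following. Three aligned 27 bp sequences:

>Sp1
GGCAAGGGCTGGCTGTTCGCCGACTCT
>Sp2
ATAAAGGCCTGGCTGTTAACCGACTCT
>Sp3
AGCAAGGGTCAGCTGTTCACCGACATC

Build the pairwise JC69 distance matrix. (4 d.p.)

Sp1–Sp2: 6/27 sites differ → p ≈ 0.222222, d = −0.75 ln(1 − 0.296296) = 0.263548 ≈ 0.2635.
Sp1–Sp3: 8/27 sites differ → p ≈ 0.296296, d = −0.75 ln(1 − 0.395061) = 0.376971 ≈ 0.3770.
Sp2–Sp3: 10/27 sites differ → p ≈ 0.37037, d = −0.75 ln(1 − 0.493827) = 0.510658 ≈ 0.5107.

d(Sp1,Sp2) = 0.2635, d(Sp1,Sp3) = 0.3770, d(Sp2,Sp3) = 0.5107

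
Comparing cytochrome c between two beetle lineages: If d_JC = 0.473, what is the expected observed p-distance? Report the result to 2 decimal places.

p = (3/4)(1 − e^(−4d/3)) = 0.75 × (1 − e^(-0.630667)) = 0.75 × (1 − 0.532237) = 0.350822.

0.35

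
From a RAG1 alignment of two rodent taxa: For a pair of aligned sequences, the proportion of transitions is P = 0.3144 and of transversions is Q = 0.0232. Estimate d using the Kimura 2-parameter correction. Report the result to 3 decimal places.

0.540

Under the Kimura two-parameter model, d = −½ ln(1 − 2P − Q) − ¼ ln(1 − 2Q).
1 − 2P − Q = 0.348, giving −½ ln(0.348) = 0.527776.
1 − 2Q = 0.9536, giving −¼ ln(0.9536) = 0.011878.
d = 0.527776 + 0.011878 = 0.539654.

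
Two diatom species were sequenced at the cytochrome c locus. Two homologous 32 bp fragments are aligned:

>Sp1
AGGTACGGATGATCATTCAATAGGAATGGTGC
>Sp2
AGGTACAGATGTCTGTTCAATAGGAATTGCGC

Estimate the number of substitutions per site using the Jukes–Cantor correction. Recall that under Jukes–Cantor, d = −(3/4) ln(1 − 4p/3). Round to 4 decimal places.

The sequences differ at 7 of 32 sites (7, 12, 13, 14, 15, 28, 30), so p = 7/32 = 0.21875.
d = −(3/4) ln(1 − 4p/3) = −0.75 ln(1 − 0.291667) = −0.75 ln(0.708333)
  = −0.75 × (-0.344841) = 0.258631 substitutions/site.

0.2586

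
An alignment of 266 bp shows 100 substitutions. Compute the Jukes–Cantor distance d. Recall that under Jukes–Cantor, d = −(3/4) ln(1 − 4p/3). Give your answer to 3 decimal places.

0.522

p = 100/266 ≈ 0.37594.
d = −(3/4) ln(1 − 4p/3) = −0.75 ln(1 − 0.501253) = −0.75 ln(0.498747)
  = −0.75 × (-0.695656) = 0.521742 substitutions/site.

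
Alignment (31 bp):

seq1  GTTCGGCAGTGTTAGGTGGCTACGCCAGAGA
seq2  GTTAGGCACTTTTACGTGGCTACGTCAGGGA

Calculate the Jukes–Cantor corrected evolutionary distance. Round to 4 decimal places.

The sequences differ at 6 of 31 sites (4, 9, 11, 15, 25, 29), so p = 6/31 ≈ 0.193548.
d = −(3/4) ln(1 − 4p/3) = −0.75 ln(1 − 0.258064) = −0.75 ln(0.741936)
  = −0.75 × (-0.298492) = 0.223869 substitutions/site.

0.2239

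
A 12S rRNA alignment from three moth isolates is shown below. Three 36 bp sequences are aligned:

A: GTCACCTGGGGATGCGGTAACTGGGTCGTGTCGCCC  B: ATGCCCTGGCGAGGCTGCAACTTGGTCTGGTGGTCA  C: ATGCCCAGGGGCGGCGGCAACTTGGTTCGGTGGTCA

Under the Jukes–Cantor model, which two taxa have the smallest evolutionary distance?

A–B: 13/36 differ, p = 0.361, d = 0.493.
A–C: 14/36 differ, p = 0.389, d = 0.548.
B–C: 6/36 differ, p = 0.167, d = 0.188.
The smallest distance is between B and C.

B and C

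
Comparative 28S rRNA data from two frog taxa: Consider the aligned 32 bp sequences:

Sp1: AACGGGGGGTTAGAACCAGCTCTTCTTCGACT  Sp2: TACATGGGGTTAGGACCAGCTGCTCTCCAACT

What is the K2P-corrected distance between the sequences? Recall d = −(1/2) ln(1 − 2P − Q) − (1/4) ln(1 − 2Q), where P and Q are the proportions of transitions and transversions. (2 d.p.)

0.31

Of 32 sites, 5 differences are transitions and 3 are transversions, so P = 5/32 = 0.15625 and Q = 3/32 = 0.09375.
Under the Kimura two-parameter model, d = −½ ln(1 − 2P − Q) − ¼ ln(1 − 2Q).
1 − 2P − Q = 0.59375, giving −½ ln(0.59375) = 0.260648.
1 − 2Q = 0.8125, giving −¼ ln(0.8125) = 0.051910.
d = 0.260648 + 0.051910 = 0.312558.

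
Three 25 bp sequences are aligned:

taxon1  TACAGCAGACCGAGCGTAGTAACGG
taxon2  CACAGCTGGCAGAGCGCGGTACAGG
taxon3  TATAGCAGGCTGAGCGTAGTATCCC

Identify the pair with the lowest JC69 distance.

taxon1 and taxon3

taxon1–taxon2: 8/25 differ, p = 0.320, d = 0.417.
taxon1–taxon3: 6/25 differ, p = 0.240, d = 0.289.
taxon2–taxon3: 10/25 differ, p = 0.400, d = 0.572.
The smallest distance is between taxon1 and taxon3.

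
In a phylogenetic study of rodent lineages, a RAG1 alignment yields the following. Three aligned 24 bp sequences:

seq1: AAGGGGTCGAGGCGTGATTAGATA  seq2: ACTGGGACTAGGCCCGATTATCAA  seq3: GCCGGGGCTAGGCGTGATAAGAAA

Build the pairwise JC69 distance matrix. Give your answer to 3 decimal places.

seq1–seq2: 9/24 sites differ → p = 0.375, d = −0.75 ln(1 − 0.5) = 0.519860 ≈ 0.520.
seq1–seq3: 7/24 sites differ → p ≈ 0.291667, d = −0.75 ln(1 − 0.388889) = 0.369358 ≈ 0.369.
seq2–seq3: 8/24 sites differ → p ≈ 0.333333, d = −0.75 ln(1 − 0.444444) = 0.440839 ≈ 0.441.

d(seq1,seq2) = 0.520, d(seq1,seq3) = 0.369, d(seq2,seq3) = 0.441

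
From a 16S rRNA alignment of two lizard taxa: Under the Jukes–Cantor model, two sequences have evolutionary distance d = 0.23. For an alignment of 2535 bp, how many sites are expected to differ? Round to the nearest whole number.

502

Invert JC69: p = (3/4)(1 − e^(−4d/3)) = 0.75 × (1 − e^(-0.306667)) = 0.75 × (1 − 0.735896) = 0.198078.
Expected differing sites = pL ≈ 0.198078 × 2535 = 502.12773 ≈ 502.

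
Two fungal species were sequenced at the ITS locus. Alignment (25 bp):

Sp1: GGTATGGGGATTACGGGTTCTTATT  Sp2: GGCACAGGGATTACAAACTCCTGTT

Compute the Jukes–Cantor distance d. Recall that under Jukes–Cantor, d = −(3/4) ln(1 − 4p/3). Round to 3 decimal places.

The sequences differ at 9 of 25 sites (3, 5, 6, 15, 16, 17, 18, 21, 23), so p = 9/25 = 0.36.
d = −(3/4) ln(1 − 4p/3) = −0.75 ln(1 − 0.48) = −0.75 ln(0.52)
  = −0.75 × (-0.653926) = 0.490445 substitutions/site.

0.490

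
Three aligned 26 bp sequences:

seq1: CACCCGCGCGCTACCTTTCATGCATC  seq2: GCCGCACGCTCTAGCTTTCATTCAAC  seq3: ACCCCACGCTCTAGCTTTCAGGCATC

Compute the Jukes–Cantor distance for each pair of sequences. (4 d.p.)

seq1–seq2: 8/26 sites differ → p ≈ 0.307692, d = −0.75 ln(1 − 0.410256) = 0.396050 ≈ 0.3961.
seq1–seq3: 6/26 sites differ → p ≈ 0.230769, d = −0.75 ln(1 − 0.307692) = 0.275793 ≈ 0.2758.
seq2–seq3: 5/26 sites differ → p ≈ 0.192308, d = −0.75 ln(1 − 0.256411) = 0.222200 ≈ 0.2222.

d(seq1,seq2) = 0.3961, d(seq1,seq3) = 0.2758, d(seq2,seq3) = 0.2222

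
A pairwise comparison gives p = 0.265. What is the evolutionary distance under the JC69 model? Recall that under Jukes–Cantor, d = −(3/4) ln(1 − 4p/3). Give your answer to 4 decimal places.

d = −(3/4) ln(1 − 4p/3) = −0.75 ln(1 − 0.353333) = −0.75 ln(0.646667)
  = −0.75 × (-0.435924) = 0.326943 substitutions/site.

0.3269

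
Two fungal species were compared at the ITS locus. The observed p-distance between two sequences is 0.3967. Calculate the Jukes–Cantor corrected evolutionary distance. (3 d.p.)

d = −(3/4) ln(1 − 4p/3) = −0.75 ln(1 − 0.528933) = −0.75 ln(0.471067)
  = −0.75 × (-0.752755) = 0.564566 substitutions/site.

0.565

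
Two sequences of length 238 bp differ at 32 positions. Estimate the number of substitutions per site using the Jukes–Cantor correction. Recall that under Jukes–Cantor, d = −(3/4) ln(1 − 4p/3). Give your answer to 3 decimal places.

p = 32/238 ≈ 0.134454.
d = −(3/4) ln(1 − 4p/3) = −0.75 ln(1 − 0.179272) = −0.75 ln(0.820728)
  = −0.75 × (-0.197564) = 0.148173 substitutions/site.

0.148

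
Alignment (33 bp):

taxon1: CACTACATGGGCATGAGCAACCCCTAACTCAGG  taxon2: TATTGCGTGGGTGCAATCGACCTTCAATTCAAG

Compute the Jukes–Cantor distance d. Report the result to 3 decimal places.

0.699

The sequences differ at 15 of 33 sites, so p = 15/33 ≈ 0.454545.
d = −(3/4) ln(1 − 4p/3) = −0.75 ln(1 − 0.60606) = −0.75 ln(0.39394)
  = −0.75 × (-0.931557) = 0.698668 substitutions/site.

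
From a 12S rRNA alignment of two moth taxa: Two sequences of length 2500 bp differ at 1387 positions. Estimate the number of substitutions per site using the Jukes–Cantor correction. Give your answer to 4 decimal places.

p = 1387/2500 = 0.5548.
d = −(3/4) ln(1 − 4p/3) = −0.75 ln(1 − 0.739733) = −0.75 ln(0.260267)
  = −0.75 × (-1.346047) = 1.009535 substitutions/site.

1.0095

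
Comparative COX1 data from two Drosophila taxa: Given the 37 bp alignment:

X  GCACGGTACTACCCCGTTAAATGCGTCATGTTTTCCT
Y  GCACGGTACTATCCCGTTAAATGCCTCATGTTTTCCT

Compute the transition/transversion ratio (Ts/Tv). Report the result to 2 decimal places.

Transitions are A↔G and C↔T; transversions are all other mismatches.
Transitions: 1. Transversions: 1.
R = 1/1 = 1.00.

1.00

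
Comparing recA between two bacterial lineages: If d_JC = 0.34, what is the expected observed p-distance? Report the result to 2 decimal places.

p = (3/4)(1 − e^(−4d/3)) = 0.75 × (1 − e^(-0.453333)) = 0.75 × (1 − 0.635506) = 0.273371.

0.27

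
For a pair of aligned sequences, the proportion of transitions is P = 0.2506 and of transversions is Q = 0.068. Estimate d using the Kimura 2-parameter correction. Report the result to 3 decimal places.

Under the Kimura two-parameter model, d = −½ ln(1 − 2P − Q) − ¼ ln(1 − 2Q).
1 − 2P − Q = 0.4308, giving −½ ln(0.4308) = 0.421056.
1 − 2Q = 0.864, giving −¼ ln(0.864) = 0.036546.
d = 0.421056 + 0.036546 = 0.457602.

0.458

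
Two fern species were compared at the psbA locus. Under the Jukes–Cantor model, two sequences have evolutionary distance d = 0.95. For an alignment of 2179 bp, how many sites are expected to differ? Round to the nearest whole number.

Invert JC69: p = (3/4)(1 − e^(−4d/3)) = 0.75 × (1 − e^(-1.266667)) = 0.75 × (1 − 0.281769) = 0.538673.
Expected differing sites = pL ≈ 0.538673 × 2179 = 1173.768467 ≈ 1174.

1174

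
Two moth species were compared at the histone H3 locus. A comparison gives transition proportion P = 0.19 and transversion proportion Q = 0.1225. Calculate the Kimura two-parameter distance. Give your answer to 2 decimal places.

0.42

Under the Kimura two-parameter model, d = −½ ln(1 − 2P − Q) − ¼ ln(1 − 2Q).
1 − 2P − Q = 0.4975, giving −½ ln(0.4975) = 0.349080.
1 − 2Q = 0.755, giving −¼ ln(0.755) = 0.070259.
d = 0.349080 + 0.070259 = 0.419339.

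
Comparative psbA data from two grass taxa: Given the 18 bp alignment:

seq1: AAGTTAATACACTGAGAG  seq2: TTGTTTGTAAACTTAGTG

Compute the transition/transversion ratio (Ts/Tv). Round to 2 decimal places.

Transitions are A↔G and C↔T; transversions are all other mismatches.
Transitions: 1. Transversions: 6.
R = 1/6 = 0.166666… ≈ 0.17 (to 2 d.p.).

0.17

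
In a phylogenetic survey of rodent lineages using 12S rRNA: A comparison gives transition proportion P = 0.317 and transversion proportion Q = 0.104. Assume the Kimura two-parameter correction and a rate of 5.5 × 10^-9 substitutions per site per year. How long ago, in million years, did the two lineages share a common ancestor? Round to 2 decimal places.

66.18

Under the Kimura two-parameter model, d = −½ ln(1 − 2P − Q) − ¼ ln(1 − 2Q).
1 − 2P − Q = 0.262, giving −½ ln(0.262) = 0.669705.
1 − 2Q = 0.792, giving −¼ ln(0.792) = 0.058298.
d = 0.669705 + 0.058298 = 0.728003.
Under a molecular clock d = 2μt, so t = d/(2μ) = 0.728003 / (2 × 5.5 × 10^-9) = 66.18 million years.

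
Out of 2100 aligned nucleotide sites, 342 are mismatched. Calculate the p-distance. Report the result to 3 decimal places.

p = 342/2100 = 0.162857… ≈ 0.163 (to 3 d.p.).

0.163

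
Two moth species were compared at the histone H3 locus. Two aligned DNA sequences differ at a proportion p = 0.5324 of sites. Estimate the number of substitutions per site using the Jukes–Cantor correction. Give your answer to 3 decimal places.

0.928

d = −(3/4) ln(1 − 4p/3) = −0.75 ln(1 − 0.709867) = −0.75 ln(0.290133)
  = −0.75 × (-1.237416) = 0.928062 substitutions/site.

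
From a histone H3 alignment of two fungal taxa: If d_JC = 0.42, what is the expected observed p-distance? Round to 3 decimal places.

p = (3/4)(1 − e^(−4d/3)) = 0.75 × (1 − e^(-0.56)) = 0.75 × (1 − 0.571209) = 0.321593.

0.322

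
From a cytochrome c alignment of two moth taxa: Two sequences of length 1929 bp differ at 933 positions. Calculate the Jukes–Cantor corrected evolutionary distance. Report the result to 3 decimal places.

0.777

p = 933/1929 ≈ 0.48367.
d = −(3/4) ln(1 − 4p/3) = −0.75 ln(1 − 0.644893) = −0.75 ln(0.355107)
  = −0.75 × (-1.035336) = 0.776502 substitutions/site.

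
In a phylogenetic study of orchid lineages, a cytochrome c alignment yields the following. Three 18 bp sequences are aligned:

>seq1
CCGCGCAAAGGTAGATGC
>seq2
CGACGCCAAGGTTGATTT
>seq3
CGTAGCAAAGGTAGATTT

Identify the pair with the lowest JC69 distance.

seq1–seq2: 6/18 differ, p = 0.333, d = 0.441.
seq1–seq3: 5/18 differ, p = 0.278, d = 0.347.
seq2–seq3: 4/18 differ, p = 0.222, d = 0.264.
The smallest distance is between seq2 and seq3.

seq2 and seq3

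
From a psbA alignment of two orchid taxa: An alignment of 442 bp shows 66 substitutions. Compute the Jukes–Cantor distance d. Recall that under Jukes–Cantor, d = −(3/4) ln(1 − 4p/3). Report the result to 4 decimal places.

p = 66/442 ≈ 0.149321.
d = −(3/4) ln(1 − 4p/3) = −0.75 ln(1 − 0.199095) = −0.75 ln(0.800905)
  = −0.75 × (-0.222013) = 0.166510 substitutions/site.

0.1665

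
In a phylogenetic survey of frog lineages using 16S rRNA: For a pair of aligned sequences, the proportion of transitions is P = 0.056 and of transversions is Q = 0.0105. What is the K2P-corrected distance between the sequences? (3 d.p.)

0.071

Under the Kimura two-parameter model, d = −½ ln(1 − 2P − Q) − ¼ ln(1 − 2Q).
1 − 2P − Q = 0.8775, giving −½ ln(0.8775) = 0.065339.
1 − 2Q = 0.979, giving −¼ ln(0.979) = 0.005306.
d = 0.065339 + 0.005306 = 0.070645.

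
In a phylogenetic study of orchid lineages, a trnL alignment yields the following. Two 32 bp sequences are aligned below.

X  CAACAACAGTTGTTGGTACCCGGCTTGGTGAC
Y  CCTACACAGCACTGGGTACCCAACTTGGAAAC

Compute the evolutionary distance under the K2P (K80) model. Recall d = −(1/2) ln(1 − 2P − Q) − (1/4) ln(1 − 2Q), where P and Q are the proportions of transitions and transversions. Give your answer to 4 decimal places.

Of 32 sites, 4 differences are transitions and 8 are transversions, so P = 4/32 = 0.125 and Q = 8/32 = 0.25.
Under the Kimura two-parameter model, d = −½ ln(1 − 2P − Q) − ¼ ln(1 − 2Q).
1 − 2P − Q = 0.5, giving −½ ln(0.5) = 0.346574.
1 − 2Q = 0.5, giving −¼ ln(0.5) = 0.173287.
d = 0.346574 + 0.173287 = 0.519861.

0.5199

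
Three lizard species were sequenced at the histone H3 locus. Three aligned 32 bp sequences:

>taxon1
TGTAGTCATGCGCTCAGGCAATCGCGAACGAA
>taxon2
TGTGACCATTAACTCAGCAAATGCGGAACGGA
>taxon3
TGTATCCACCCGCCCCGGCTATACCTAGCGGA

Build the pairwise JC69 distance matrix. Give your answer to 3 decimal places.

taxon1–taxon2: 12/32 sites differ → p = 0.375, d = −0.75 ln(1 − 0.5) = 0.519860 ≈ 0.520.
taxon1–taxon3: 12/32 sites differ → p = 0.375, d = −0.75 ln(1 − 0.5) = 0.519860 ≈ 0.520.
taxon2–taxon3: 15/32 sites differ → p = 0.46875, d = −0.75 ln(1 − 0.625) = 0.735622 ≈ 0.736.

d(taxon1,taxon2) = 0.520, d(taxon1,taxon3) = 0.520, d(taxon2,taxon3) = 0.736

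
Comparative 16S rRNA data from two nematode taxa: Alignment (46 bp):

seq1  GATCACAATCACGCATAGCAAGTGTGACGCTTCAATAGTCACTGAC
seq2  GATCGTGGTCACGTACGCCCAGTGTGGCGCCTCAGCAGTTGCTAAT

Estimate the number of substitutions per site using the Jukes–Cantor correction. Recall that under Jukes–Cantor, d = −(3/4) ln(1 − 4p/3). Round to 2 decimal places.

The sequences differ at 17 of 46 sites, so p = 17/46 ≈ 0.369565.
d = −(3/4) ln(1 − 4p/3) = −0.75 ln(1 − 0.492753) = −0.75 ln(0.507247)
  = −0.75 × (-0.678757) = 0.509068 substitutions/site.

0.51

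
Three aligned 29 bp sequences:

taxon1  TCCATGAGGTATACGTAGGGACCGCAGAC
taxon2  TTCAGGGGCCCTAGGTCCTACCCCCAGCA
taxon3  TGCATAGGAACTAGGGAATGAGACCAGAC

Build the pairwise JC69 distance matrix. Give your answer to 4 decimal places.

taxon1–taxon2: 15/29 sites differ → p ≈ 0.517241, d = −0.75 ln(1 − 0.689655) = 0.877553 ≈ 0.8776.
taxon1–taxon3: 13/29 sites differ → p ≈ 0.448276, d = −0.75 ln(1 − 0.597701) = 0.682920 ≈ 0.6829.
taxon2–taxon3: 14/29 sites differ → p ≈ 0.482759, d = −0.75 ln(1 − 0.643679) = 0.773942 ≈ 0.7739.

d(taxon1,taxon2) = 0.8776, d(taxon1,taxon3) = 0.6829, d(taxon2,taxon3) = 0.7739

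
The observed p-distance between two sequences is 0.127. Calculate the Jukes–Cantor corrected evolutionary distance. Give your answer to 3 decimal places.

0.139

d = −(3/4) ln(1 − 4p/3) = −0.75 ln(1 − 0.169333) = −0.75 ln(0.830667)
  = −0.75 × (-0.185526) = 0.139145 substitutions/site.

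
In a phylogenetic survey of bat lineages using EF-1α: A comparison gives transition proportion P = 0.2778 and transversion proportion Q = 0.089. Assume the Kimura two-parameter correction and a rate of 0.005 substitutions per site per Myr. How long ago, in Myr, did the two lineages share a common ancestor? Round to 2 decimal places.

Under the Kimura two-parameter model, d = −½ ln(1 − 2P − Q) − ¼ ln(1 − 2Q).
1 − 2P − Q = 0.3554, giving −½ ln(0.3554) = 0.517256.
1 − 2Q = 0.822, giving −¼ ln(0.822) = 0.049004.
d = 0.517256 + 0.049004 = 0.566260.
Under a molecular clock d = 2μt, so t = d/(2μ) = 0.566260 / (2 × 0.005) = 56.63 Myr.

56.63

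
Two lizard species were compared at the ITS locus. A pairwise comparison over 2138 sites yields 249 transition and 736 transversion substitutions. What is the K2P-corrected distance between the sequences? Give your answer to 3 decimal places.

0.722

P = 249/2138 ≈ 0.116464 and Q = 736/2138 ≈ 0.344247.
Under the Kimura two-parameter model, d = −½ ln(1 − 2P − Q) − ¼ ln(1 − 2Q).
1 − 2P − Q = 0.422825, giving −½ ln(0.422825) = 0.430398.
1 − 2Q = 0.311506, giving −¼ ln(0.311506) = 0.291584.
d = 0.430398 + 0.291584 = 0.721982.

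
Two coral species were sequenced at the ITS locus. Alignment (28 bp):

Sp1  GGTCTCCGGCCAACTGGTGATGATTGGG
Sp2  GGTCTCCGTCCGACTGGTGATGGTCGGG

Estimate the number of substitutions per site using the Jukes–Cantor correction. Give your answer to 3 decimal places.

0.158

The sequences differ at 4 of 28 sites (9, 12, 23, 25), so p = 4/28 ≈ 0.142857.
d = −(3/4) ln(1 − 4p/3) = −0.75 ln(1 − 0.190476) = −0.75 ln(0.809524)
  = −0.75 × (-0.211309) = 0.158482 substitutions/site.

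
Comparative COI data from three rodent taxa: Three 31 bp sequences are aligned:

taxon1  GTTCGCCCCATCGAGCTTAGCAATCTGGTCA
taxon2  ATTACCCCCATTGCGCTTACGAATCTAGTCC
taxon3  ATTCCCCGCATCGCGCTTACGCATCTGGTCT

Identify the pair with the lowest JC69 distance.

taxon2 and taxon3

taxon1–taxon2: 9/31 differ, p = 0.290, d = 0.367.
taxon1–taxon3: 8/31 differ, p = 0.258, d = 0.316.
taxon2–taxon3: 6/31 differ, p = 0.194, d = 0.224.
The smallest distance is between taxon2 and taxon3.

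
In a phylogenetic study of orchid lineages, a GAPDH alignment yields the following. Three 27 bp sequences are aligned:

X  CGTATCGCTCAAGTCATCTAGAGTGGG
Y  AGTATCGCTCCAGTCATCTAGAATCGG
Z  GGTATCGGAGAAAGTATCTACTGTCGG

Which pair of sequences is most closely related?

X and Y

X–Y: 4/27 differ, p = 0.148, d = 0.165.
X–Z: 10/27 differ, p = 0.370, d = 0.511.
Y–Z: 11/27 differ, p = 0.407, d = 0.588.
The smallest distance is between X and Y.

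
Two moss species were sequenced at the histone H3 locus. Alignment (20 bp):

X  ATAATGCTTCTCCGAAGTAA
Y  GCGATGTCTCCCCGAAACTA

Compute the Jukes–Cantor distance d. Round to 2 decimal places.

The sequences differ at 9 of 20 sites (1, 2, 3, 7, 8, 11, 17, 18, 19), so p = 9/20 = 0.45.
d = −(3/4) ln(1 − 4p/3) = −0.75 ln(1 − 0.6) = −0.75 ln(0.4)
  = −0.75 × (-0.916291) = 0.687218 substitutions/site.

0.69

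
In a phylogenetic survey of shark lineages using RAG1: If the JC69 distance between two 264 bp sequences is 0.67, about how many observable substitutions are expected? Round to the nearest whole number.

117

Invert JC69: p = (3/4)(1 − e^(−4d/3)) = 0.75 × (1 − e^(-0.893333)) = 0.75 × (1 − 0.409289) = 0.443033.
Expected differing sites = pL ≈ 0.443033 × 264 = 116.960712 ≈ 117.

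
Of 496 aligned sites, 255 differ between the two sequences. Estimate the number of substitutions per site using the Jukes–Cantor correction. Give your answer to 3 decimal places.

0.868

p = 255/496 ≈ 0.514113.
d = −(3/4) ln(1 − 4p/3) = −0.75 ln(1 − 0.685484) = −0.75 ln(0.314516)
  = −0.75 × (-1.156720) = 0.867540 substitutions/site.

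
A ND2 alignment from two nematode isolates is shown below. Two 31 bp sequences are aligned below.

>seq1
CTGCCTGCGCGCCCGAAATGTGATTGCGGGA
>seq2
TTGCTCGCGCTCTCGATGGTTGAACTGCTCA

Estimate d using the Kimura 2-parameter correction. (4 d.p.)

0.8774

Of 31 sites, 6 differences are transitions and 10 are transversions, so P = 6/31 ≈ 0.193548 and Q = 10/31 ≈ 0.322581.
Under the Kimura two-parameter model, d = −½ ln(1 − 2P − Q) − ¼ ln(1 − 2Q).
1 − 2P − Q = 0.290323, giving −½ ln(0.290323) = 0.618381.
1 − 2Q = 0.354838, giving −¼ ln(0.354838) = 0.259023.
d = 0.618381 + 0.259023 = 0.877404.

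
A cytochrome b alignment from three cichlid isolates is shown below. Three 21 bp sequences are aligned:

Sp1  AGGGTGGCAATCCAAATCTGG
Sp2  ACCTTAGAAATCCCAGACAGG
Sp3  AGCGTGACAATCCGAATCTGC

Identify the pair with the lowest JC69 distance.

Sp1 and Sp3

Sp1–Sp2: 9/21 differ, p = 0.429, d = 0.635.
Sp1–Sp3: 4/21 differ, p = 0.190, d = 0.220.
Sp2–Sp3: 10/21 differ, p = 0.476, d = 0.756.
The smallest distance is between Sp1 and Sp3.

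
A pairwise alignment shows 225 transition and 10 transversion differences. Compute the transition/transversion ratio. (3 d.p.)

R = 225/10 = 22.500.

22.500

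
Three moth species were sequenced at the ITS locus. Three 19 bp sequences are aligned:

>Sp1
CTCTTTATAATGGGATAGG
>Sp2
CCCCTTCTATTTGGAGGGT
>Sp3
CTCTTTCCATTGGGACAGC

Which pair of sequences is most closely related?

Sp1–Sp2: 8/19 differ, p = 0.421, d = 0.618.
Sp1–Sp3: 5/19 differ, p = 0.263, d = 0.324.
Sp2–Sp3: 7/19 differ, p = 0.368, d = 0.507.
The smallest distance is between Sp1 and Sp3.

Sp1 and Sp3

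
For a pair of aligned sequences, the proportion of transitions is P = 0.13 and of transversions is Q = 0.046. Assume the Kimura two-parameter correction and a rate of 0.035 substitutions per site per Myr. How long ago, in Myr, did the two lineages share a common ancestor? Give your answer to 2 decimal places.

2.95

Under the Kimura two-parameter model, d = −½ ln(1 − 2P − Q) − ¼ ln(1 − 2Q).
1 − 2P − Q = 0.694, giving −½ ln(0.694) = 0.182642.
1 − 2Q = 0.908, giving −¼ ln(0.908) = 0.024128.
d = 0.182642 + 0.024128 = 0.206770.
Under a molecular clock d = 2μt, so t = d/(2μ) = 0.206770 / (2 × 0.035) = 2.95 Myr.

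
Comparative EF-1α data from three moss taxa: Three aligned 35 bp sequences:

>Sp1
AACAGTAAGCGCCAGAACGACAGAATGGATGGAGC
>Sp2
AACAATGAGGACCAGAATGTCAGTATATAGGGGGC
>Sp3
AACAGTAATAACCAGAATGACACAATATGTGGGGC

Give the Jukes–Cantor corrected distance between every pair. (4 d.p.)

Sp1–Sp2: 11/35 sites differ → p ≈ 0.314286, d = −0.75 ln(1 − 0.419048) = 0.407315 ≈ 0.4073.
Sp1–Sp3: 9/35 sites differ → p ≈ 0.257143, d = −0.75 ln(1 − 0.342857) = 0.314890 ≈ 0.3149.
Sp2–Sp3: 9/35 sites differ → p ≈ 0.257143, d = −0.75 ln(1 − 0.342857) = 0.314890 ≈ 0.3149.

d(Sp1,Sp2) = 0.4073, d(Sp1,Sp3) = 0.3149, d(Sp2,Sp3) = 0.3149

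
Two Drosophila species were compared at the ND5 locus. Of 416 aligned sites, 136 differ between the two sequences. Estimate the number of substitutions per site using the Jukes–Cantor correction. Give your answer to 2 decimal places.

0.43

p = 136/416 ≈ 0.326923.
d = −(3/4) ln(1 − 4p/3) = −0.75 ln(1 − 0.435897) = −0.75 ln(0.564103)
  = −0.75 × (-0.572518) = 0.429389 substitutions/site.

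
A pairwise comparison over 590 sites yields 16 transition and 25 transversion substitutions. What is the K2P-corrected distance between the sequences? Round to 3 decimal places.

P = 16/590 ≈ 0.027119 and Q = 25/590 ≈ 0.042373.
Under the Kimura two-parameter model, d = −½ ln(1 − 2P − Q) − ¼ ln(1 − 2Q).
1 − 2P − Q = 0.903389, giving −½ ln(0.903389) = 0.050801.
1 − 2Q = 0.915254, giving −¼ ln(0.915254) = 0.022138.
d = 0.050801 + 0.022138 = 0.072939.

0.073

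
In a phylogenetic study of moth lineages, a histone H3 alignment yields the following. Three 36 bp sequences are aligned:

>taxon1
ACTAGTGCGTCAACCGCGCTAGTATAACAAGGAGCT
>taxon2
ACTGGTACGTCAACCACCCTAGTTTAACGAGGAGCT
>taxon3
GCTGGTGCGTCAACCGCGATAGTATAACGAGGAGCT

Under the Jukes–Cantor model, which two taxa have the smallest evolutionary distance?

taxon1 and taxon3

taxon1–taxon2: 6/36 differ, p = 0.167, d = 0.188.
taxon1–taxon3: 4/36 differ, p = 0.111, d = 0.120.
taxon2–taxon3: 6/36 differ, p = 0.167, d = 0.188.
The smallest distance is between taxon1 and taxon3.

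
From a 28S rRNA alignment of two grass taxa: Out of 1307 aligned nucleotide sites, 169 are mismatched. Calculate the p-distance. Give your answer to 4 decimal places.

0.1293

p = 169/1307 = 0.129303… ≈ 0.1293 (to 4 d.p.).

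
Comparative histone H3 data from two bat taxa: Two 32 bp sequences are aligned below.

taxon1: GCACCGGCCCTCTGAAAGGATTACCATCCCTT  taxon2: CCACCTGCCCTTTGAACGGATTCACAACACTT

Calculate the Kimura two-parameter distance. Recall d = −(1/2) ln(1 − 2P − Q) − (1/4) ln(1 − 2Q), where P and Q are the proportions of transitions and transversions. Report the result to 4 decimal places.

0.3090

Of 32 sites, 1 differences are transitions and 7 are transversions, so P = 1/32 = 0.03125 and Q = 7/32 = 0.21875.
Under the Kimura two-parameter model, d = −½ ln(1 − 2P − Q) − ¼ ln(1 − 2Q).
1 − 2P − Q = 0.71875, giving −½ ln(0.71875) = 0.165121.
1 − 2Q = 0.5625, giving −¼ ln(0.5625) = 0.143841.
d = 0.165121 + 0.143841 = 0.308962.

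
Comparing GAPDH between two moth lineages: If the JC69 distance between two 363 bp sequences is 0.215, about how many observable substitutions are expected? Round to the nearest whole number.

68

Invert JC69: p = (3/4)(1 − e^(−4d/3)) = 0.75 × (1 − e^(-0.286667)) = 0.75 × (1 − 0.750762) = 0.186929.
Expected differing sites = pL ≈ 0.186929 × 363 = 67.855227 ≈ 68.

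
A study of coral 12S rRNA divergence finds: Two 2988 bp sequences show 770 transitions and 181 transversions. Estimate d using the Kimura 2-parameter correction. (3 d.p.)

0.461

P = 770/2988 ≈ 0.257697 and Q = 181/2988 ≈ 0.060576.
Under the Kimura two-parameter model, d = −½ ln(1 − 2P − Q) − ¼ ln(1 − 2Q).
1 − 2P − Q = 0.42403, giving −½ ln(0.42403) = 0.428976.
1 − 2Q = 0.878848, giving −¼ ln(0.878848) = 0.032286.
d = 0.428976 + 0.032286 = 0.461262.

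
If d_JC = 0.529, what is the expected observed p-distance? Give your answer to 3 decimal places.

p = (3/4)(1 − e^(−4d/3)) = 0.75 × (1 − e^(-0.705333)) = 0.75 × (1 − 0.493944) = 0.379542.

0.380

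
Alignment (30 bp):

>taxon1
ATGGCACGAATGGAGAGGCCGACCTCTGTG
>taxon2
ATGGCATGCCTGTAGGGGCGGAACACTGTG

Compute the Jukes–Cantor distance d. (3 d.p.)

0.330

The sequences differ at 8 of 30 sites (7, 9, 10, 13, 16, 20, 23, 25), so p = 8/30 ≈ 0.266667.
d = −(3/4) ln(1 − 4p/3) = −0.75 ln(1 − 0.355556) = −0.75 ln(0.644444)
  = −0.75 × (-0.439367) = 0.329525 substitutions/site.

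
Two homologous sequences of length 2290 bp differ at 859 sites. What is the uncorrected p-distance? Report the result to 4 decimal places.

0.3751

p = 859/2290 = 0.375109… ≈ 0.3751 (to 4 d.p.).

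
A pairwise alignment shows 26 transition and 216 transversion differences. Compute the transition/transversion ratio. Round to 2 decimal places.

0.12

R = 26/216 = 0.120370… ≈ 0.12 (to 2 d.p.).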